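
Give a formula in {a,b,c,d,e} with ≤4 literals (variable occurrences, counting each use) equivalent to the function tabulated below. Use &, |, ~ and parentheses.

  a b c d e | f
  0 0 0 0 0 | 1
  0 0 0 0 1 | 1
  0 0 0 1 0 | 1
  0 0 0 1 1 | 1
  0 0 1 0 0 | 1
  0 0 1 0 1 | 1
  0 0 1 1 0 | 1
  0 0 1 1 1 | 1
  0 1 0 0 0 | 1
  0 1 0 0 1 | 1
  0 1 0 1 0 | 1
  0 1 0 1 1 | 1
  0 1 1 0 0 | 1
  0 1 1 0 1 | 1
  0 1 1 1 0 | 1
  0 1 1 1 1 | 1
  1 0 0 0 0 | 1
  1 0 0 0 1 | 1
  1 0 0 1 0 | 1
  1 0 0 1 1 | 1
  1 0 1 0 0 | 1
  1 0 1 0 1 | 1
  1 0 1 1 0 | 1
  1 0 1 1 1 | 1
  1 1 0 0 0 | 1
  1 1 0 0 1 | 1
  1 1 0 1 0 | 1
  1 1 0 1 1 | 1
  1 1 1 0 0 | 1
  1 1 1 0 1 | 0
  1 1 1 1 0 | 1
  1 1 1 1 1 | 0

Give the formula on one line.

  ~e = 10101010101010101010101010101010
  ~b = 11111111000000001111111100000000
  (~e | ~b) = 11111111101010101111111110101010
  ~c = 11110000111100001111000011110000
  ~a = 11111111111111110000000000000000
  (~c | ~a) = 11111111111111111111000011110000
  ((~e | ~b) | (~c | ~a)) = 11111111111111111111111111111010

((~e | ~b) | (~c | ~a))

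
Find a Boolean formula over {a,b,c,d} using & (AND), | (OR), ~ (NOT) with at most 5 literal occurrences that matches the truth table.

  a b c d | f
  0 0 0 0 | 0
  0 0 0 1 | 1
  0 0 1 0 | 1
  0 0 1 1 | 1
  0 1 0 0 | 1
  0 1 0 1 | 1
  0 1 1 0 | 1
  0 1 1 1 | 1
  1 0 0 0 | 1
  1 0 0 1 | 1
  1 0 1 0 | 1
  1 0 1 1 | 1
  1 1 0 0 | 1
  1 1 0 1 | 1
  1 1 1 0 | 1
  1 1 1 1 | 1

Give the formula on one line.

(((c | b) | a) | d)

  (c | b) = 0011111100111111
  ((c | b) | a) = 0011111111111111
  (((c | b) | a) | d) = 0111111111111111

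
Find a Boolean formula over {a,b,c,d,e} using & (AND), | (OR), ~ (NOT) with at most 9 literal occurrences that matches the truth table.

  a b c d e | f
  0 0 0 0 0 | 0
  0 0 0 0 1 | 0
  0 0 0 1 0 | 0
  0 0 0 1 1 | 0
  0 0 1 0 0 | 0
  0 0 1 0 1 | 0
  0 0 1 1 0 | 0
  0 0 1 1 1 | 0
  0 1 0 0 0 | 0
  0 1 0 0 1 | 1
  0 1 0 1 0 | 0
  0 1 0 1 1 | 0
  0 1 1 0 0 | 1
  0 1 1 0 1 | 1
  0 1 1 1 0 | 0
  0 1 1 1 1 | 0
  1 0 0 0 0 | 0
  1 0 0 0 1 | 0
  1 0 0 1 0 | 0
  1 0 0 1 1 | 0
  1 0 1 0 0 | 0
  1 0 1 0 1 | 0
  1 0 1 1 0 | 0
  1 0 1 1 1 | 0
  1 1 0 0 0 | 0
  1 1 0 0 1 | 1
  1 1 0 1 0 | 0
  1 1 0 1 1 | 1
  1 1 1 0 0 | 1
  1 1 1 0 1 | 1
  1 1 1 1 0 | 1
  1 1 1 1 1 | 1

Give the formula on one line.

((b & (c | e)) & ((a | ~d) & ((~a | (~c & ~b)) | b)))

  (c | e) = 01011111010111110101111101011111
  (b & (c | e)) = 00000000010111110000000001011111
  ~d = 11001100110011001100110011001100
  (a | ~d) = 11001100110011001111111111111111
  ~a = 11111111111111110000000000000000
  ~c = 11110000111100001111000011110000
  ~b = 11111111000000001111111100000000
  (~c & ~b) = 11110000000000001111000000000000
  (~a | (~c & ~b)) = 11111111111111111111000000000000
  ((~a | (~c & ~b)) | b) = 11111111111111111111000011111111
  ((a | ~d) & ((~a | (~c & ~b)) | b)) = 11001100110011001111000011111111
  ((b & (c | e)) & ((a | ~d) & ((~a | (~c & ~b)) | b))) = 00000000010011000000000001011111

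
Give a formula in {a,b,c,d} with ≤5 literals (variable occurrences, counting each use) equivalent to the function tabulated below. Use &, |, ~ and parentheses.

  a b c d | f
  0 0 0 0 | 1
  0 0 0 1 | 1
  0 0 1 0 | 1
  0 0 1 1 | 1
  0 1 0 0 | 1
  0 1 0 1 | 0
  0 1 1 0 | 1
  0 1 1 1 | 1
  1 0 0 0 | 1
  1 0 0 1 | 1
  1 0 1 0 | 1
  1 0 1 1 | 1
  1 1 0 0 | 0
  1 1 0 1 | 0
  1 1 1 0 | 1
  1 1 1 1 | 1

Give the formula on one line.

  ~a = 1111111100000000
  ~d = 1010101010101010
  ~c = 1100110011001100
  (~d & ~c) = 1000100010001000
  (~a & (~d & ~c)) = 1000100000000000
  ~b = 1111000011110000
  (c | ~b) = 1111001111110011
  ((~a & (~d & ~c)) | (c | ~b)) = 1111101111110011

((~a & (~d & ~c)) | (c | ~b))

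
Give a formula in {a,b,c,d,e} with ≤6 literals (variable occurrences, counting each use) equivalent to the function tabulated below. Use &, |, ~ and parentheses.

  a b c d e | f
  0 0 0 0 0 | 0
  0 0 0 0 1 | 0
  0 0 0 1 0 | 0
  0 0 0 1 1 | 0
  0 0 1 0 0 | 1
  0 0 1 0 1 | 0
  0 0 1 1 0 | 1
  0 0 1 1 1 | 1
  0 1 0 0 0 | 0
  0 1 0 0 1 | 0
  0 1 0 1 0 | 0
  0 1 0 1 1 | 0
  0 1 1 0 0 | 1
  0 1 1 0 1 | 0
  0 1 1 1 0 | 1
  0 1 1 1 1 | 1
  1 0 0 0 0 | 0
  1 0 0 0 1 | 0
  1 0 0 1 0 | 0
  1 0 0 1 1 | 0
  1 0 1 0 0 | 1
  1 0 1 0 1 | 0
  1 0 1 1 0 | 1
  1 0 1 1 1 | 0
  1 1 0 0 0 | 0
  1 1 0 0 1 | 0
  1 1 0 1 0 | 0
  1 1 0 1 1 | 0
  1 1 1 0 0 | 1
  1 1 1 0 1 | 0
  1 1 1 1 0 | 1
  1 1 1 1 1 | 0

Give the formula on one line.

  ~a = 11111111111111110000000000000000
  (d & ~a) = 00110011001100110000000000000000
  ~e = 10101010101010101010101010101010
  ((d & ~a) | ~e) = 10111011101110111010101010101010
  (((d & ~a) | ~e) & c) = 00001011000010110000101000001010

(((d & ~a) | ~e) & c)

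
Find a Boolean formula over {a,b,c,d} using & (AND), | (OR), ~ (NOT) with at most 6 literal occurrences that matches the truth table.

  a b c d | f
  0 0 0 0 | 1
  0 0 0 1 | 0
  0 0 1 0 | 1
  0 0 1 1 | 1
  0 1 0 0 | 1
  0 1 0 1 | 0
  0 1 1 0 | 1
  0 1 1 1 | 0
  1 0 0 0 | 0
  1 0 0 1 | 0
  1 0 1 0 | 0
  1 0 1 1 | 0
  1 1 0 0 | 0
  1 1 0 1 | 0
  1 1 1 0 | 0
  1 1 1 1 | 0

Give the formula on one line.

((((a | ~d) | ~b) & ~a) & (c | ~d))

  ~d = 1010101010101010
  (a | ~d) = 1010101011111111
  ~b = 1111000011110000
  ((a | ~d) | ~b) = 1111101011111111
  ~a = 1111111100000000
  (((a | ~d) | ~b) & ~a) = 1111101000000000
  (c | ~d) = 1011101110111011
  ((((a | ~d) | ~b) & ~a) & (c | ~d)) = 1011101000000000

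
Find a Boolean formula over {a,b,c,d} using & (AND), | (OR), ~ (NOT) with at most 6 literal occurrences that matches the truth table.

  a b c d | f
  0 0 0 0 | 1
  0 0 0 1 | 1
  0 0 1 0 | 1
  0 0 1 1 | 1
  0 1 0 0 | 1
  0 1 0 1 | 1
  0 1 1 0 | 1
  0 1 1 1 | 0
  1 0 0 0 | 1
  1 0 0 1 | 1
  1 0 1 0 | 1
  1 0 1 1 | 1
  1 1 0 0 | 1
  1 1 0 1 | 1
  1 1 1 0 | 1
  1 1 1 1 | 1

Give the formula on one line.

  ~c = 1100110011001100
  ~b = 1111000011110000
  (~c | ~b) = 1111110011111100
  ~d = 1010101010101010
  (a | ~d) = 1010101011111111
  ((a | ~d) & c) = 0010001000110011
  ((~c | ~b) | ((a | ~d) & c)) = 1111111011111111

((~c | ~b) | ((a | ~d) & c))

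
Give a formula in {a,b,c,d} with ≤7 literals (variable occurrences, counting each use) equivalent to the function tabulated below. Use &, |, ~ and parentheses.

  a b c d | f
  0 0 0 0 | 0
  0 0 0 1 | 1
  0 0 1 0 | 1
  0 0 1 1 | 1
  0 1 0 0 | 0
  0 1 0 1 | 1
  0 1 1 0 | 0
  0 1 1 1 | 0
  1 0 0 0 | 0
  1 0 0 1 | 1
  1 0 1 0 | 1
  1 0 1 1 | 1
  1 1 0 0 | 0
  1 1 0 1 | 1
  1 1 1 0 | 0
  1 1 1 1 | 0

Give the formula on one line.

((~b & (c | d)) | ((d & b) & ~c))

  ~b = 1111000011110000
  (c | d) = 0111011101110111
  (~b & (c | d)) = 0111000001110000
  (d & b) = 0000010100000101
  ~c = 1100110011001100
  ((d & b) & ~c) = 0000010000000100
  ((~b & (c | d)) | ((d & b) & ~c)) = 0111010001110100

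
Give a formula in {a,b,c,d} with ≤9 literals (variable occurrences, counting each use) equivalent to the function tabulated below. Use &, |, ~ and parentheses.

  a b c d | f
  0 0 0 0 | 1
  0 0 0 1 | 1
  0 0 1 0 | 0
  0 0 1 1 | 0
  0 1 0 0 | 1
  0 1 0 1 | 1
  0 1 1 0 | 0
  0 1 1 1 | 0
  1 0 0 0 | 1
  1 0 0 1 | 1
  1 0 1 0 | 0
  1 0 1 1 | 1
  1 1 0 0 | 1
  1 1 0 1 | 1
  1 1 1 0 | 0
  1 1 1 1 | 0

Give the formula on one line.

(~c | ((~b & (d | b)) & (d & a)))

  ~c = 1100110011001100
  ~b = 1111000011110000
  (d | b) = 0101111101011111
  (~b & (d | b)) = 0101000001010000
  (d & a) = 0000000001010101
  ((~b & (d | b)) & (d & a)) = 0000000001010000
  (~c | ((~b & (d | b)) & (d & a))) = 1100110011011100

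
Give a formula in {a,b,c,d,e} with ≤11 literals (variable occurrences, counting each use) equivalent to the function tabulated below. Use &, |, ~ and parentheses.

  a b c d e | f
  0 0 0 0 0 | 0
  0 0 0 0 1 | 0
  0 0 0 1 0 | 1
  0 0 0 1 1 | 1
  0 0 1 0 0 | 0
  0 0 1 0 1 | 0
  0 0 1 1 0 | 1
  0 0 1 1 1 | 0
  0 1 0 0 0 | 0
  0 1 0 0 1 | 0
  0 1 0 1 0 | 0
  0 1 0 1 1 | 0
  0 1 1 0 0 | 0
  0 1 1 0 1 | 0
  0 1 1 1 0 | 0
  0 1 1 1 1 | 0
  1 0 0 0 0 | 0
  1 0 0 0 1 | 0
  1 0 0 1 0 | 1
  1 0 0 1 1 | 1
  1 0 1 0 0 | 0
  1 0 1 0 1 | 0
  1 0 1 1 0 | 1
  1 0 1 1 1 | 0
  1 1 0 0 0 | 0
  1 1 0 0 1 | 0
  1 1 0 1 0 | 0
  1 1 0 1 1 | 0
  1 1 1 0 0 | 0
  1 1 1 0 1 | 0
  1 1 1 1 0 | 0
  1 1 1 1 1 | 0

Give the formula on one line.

  ~e = 10101010101010101010101010101010
  (~e & d) = 00100010001000100010001000100010
  ~c = 11110000111100001111000011110000
  ((~e & d) | ~c) = 11110010111100101111001011110010
  (d | e) = 01110111011101110111011101110111
  ((d | e) & b) = 00000000011101110000000001110111
  (((d | e) & b) | d) = 00110011011101110011001101110111
  (((~e & d) | ~c) & (((d | e) & b) | d)) = 00110010011100100011001001110010
  ~b = 11111111000000001111111100000000
  ((((~e & d) | ~c) & (((d | e) & b) | d)) & ~b) = 00110010000000000011001000000000

((((~e & d) | ~c) & (((d | e) & b) | d)) & ~b)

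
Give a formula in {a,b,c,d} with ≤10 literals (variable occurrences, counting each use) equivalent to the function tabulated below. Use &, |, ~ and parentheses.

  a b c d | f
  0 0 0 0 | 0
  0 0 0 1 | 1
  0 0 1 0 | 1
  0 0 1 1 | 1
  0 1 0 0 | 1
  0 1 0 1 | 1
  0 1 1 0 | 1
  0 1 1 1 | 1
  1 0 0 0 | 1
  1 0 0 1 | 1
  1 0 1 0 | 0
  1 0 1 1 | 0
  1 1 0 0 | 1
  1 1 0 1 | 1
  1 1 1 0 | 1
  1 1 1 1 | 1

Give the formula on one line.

  ~a = 1111111100000000
  (c | d) = 0111011101110111
  (~a & (c | d)) = 0111011100000000
  (b & c) = 0000001100000011
  ~c = 1100110011001100
  (a & ~c) = 0000000011001100
  ((b & c) | (a & ~c)) = 0000001111001111
  (((b & c) | (a & ~c)) | b) = 0000111111001111
  ((~a & (c | d)) | (((b & c) | (a & ~c)) | b)) = 0111111111001111

((~a & (c | d)) | (((b & c) | (a & ~c)) | b))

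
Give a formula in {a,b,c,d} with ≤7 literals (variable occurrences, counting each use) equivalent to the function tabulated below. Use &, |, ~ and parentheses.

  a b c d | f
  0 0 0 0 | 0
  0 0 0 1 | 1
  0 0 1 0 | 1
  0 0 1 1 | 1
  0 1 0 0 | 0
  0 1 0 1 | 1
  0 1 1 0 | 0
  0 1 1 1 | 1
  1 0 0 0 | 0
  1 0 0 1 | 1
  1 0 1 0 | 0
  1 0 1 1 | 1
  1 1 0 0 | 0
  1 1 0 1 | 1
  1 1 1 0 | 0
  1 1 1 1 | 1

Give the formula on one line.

(d | ((~c | (c & ~b)) & (~a & c)))

  ~c = 1100110011001100
  ~b = 1111000011110000
  (c & ~b) = 0011000000110000
  (~c | (c & ~b)) = 1111110011111100
  ~a = 1111111100000000
  (~a & c) = 0011001100000000
  ((~c | (c & ~b)) & (~a & c)) = 0011000000000000
  (d | ((~c | (c & ~b)) & (~a & c))) = 0111010101010101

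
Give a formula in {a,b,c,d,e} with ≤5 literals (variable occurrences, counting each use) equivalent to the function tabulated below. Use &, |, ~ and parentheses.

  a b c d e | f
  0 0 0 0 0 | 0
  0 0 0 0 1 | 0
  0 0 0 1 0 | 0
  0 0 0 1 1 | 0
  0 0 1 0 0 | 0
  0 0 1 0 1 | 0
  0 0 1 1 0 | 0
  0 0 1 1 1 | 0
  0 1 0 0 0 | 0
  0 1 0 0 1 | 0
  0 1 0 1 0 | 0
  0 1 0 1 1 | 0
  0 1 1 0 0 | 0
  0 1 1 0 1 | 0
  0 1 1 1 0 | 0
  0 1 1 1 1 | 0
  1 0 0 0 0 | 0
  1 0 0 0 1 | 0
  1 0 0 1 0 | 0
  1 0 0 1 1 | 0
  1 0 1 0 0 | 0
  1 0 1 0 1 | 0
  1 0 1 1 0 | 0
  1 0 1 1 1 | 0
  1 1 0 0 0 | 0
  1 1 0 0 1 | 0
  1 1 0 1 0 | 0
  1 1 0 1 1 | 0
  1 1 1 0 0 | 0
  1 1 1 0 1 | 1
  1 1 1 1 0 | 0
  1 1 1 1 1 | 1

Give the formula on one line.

  (b & e) = 00000000010101010000000001010101
  (a & (b & e)) = 00000000000000000000000001010101
  ((a & (b & e)) & c) = 00000000000000000000000000000101

((a & (b & e)) & c)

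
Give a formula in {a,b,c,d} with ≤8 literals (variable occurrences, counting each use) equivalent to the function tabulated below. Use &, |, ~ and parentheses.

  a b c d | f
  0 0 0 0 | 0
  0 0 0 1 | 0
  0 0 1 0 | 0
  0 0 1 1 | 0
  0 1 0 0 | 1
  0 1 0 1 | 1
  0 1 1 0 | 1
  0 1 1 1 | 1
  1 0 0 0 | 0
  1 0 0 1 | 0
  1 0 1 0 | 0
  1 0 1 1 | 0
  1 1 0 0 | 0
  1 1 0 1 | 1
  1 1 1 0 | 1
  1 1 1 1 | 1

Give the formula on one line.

  ~d = 1010101010101010
  ~a = 1111111100000000
  (~d & ~a) = 1010101000000000
  (c & b) = 0000001100000011
  ((c & b) & a) = 0000000000000011
  ((~d & ~a) | ((c & b) & a)) = 1010101000000011
  (d | ((~d & ~a) | ((c & b) & a))) = 1111111101010111
  ((d | ((~d & ~a) | ((c & b) & a))) & b) = 0000111100000111

((d | ((~d & ~a) | ((c & b) & a))) & b)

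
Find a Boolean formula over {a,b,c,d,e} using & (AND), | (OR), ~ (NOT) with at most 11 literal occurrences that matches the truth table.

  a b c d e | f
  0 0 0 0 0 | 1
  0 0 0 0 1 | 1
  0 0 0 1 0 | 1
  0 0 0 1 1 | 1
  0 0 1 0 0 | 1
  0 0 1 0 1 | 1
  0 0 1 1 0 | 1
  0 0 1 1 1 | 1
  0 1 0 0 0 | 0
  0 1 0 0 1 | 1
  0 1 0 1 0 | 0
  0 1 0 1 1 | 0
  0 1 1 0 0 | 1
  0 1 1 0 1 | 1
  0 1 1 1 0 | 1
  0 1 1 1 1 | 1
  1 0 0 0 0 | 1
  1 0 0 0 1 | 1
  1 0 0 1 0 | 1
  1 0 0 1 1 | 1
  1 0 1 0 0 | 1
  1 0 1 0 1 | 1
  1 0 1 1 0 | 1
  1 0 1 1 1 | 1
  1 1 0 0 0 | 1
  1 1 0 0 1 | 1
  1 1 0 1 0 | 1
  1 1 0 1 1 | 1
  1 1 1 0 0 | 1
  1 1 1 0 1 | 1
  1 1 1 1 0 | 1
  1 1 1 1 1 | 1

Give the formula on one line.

  (a | e) = 01010101010101011111111111111111
  ~d = 11001100110011001100110011001100
  (a | ~d) = 11001100110011001111111111111111
  (c | (a | ~d)) = 11001111110011111111111111111111
  ((a | e) & (c | (a | ~d))) = 01000101010001011111111111111111
  (b & a) = 00000000000000000000000011111111
  ~b = 11111111000000001111111100000000
  (c | ~b) = 11111111000011111111111100001111
  ((b & a) | (c | ~b)) = 11111111000011111111111111111111
  (((a | e) & (c | (a | ~d))) | ((b & a) | (c | ~b))) = 11111111010011111111111111111111

(((a | e) & (c | (a | ~d))) | ((b & a) | (c | ~b)))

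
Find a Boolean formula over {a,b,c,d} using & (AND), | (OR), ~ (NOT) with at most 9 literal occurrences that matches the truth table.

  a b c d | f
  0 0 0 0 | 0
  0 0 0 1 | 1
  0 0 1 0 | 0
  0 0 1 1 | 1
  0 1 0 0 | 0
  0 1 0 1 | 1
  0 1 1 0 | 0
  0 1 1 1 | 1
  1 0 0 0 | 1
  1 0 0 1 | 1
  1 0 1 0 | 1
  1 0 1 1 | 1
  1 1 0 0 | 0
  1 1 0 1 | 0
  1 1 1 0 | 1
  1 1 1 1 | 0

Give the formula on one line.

  ~a = 1111111100000000
  (~a & d) = 0101010100000000
  ~d = 1010101010101010
  (~d & a) = 0000000010101010
  ((~a & d) | (~d & a)) = 0101010110101010
  (d | c) = 0111011101110111
  (((~a & d) | (~d & a)) & (d | c)) = 0101010100100010
  ~b = 1111000011110000
  (a & ~b) = 0000000011110000
  ((((~a & d) | (~d & a)) & (d | c)) | (a & ~b)) = 0101010111110010

((((~a & d) | (~d & a)) & (d | c)) | (a & ~b))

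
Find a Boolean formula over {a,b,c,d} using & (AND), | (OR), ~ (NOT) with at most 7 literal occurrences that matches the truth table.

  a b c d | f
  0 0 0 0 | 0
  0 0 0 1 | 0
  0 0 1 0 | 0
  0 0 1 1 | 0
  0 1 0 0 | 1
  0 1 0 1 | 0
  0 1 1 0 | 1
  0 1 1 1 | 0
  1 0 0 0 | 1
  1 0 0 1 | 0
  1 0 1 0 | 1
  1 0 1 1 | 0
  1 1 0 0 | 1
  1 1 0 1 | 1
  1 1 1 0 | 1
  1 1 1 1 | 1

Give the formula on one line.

(((d | a) & ~d) | ((~b | (a | ~d)) & b))

  (d | a) = 0101010111111111
  ~d = 1010101010101010
  ((d | a) & ~d) = 0000000010101010
  ~b = 1111000011110000
  (a | ~d) = 1010101011111111
  (~b | (a | ~d)) = 1111101011111111
  ((~b | (a | ~d)) & b) = 0000101000001111
  (((d | a) & ~d) | ((~b | (a | ~d)) & b)) = 0000101010101111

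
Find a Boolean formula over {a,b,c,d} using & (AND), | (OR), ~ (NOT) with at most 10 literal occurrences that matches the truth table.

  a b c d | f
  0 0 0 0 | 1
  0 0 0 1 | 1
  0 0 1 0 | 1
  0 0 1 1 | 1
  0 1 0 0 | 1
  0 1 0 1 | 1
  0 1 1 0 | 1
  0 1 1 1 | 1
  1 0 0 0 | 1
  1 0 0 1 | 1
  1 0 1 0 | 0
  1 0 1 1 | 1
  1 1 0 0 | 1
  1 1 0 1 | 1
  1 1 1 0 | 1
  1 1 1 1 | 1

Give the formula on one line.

((a & ((~c | ~a) | (d | ~c))) | ((d | b) | ~a))

  ~c = 1100110011001100
  ~a = 1111111100000000
  (~c | ~a) = 1111111111001100
  (d | ~c) = 1101110111011101
  ((~c | ~a) | (d | ~c)) = 1111111111011101
  (a & ((~c | ~a) | (d | ~c))) = 0000000011011101
  (d | b) = 0101111101011111
  ((d | b) | ~a) = 1111111101011111
  ((a & ((~c | ~a) | (d | ~c))) | ((d | b) | ~a)) = 1111111111011111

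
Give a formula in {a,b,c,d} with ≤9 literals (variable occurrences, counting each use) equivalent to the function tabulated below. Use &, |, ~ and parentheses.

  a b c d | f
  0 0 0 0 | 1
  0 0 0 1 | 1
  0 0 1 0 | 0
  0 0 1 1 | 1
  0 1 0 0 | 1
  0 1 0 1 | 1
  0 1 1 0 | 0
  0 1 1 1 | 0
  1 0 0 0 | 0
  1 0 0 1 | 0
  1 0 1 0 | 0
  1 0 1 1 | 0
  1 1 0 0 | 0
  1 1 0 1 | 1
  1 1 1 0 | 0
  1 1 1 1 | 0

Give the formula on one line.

((~b & (d & ~a)) | (~c & ((b & ((~b | d) | ~a)) | ~a)))

  ~b = 1111000011110000
  ~a = 1111111100000000
  (d & ~a) = 0101010100000000
  (~b & (d & ~a)) = 0101000000000000
  ~c = 1100110011001100
  (~b | d) = 1111010111110101
  ((~b | d) | ~a) = 1111111111110101
  (b & ((~b | d) | ~a)) = 0000111100000101
  ((b & ((~b | d) | ~a)) | ~a) = 1111111100000101
  (~c & ((b & ((~b | d) | ~a)) | ~a)) = 1100110000000100
  ((~b & (d & ~a)) | (~c & ((b & ((~b | d) | ~a)) | ~a))) = 1101110000000100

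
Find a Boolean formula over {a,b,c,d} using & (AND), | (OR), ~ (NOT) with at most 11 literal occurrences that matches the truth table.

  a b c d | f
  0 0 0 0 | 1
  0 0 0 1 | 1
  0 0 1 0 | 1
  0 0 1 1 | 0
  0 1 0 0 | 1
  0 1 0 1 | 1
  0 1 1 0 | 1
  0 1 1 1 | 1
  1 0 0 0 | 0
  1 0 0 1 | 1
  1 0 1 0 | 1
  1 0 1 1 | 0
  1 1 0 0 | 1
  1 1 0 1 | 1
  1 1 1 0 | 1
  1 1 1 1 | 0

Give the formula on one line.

(((~d | (~a & b)) | ~c) & (d | (c | ((~a & ~b) | b))))

  ~d = 1010101010101010
  ~a = 1111111100000000
  (~a & b) = 0000111100000000
  (~d | (~a & b)) = 1010111110101010
  ~c = 1100110011001100
  ((~d | (~a & b)) | ~c) = 1110111111101110
  ~b = 1111000011110000
  (~a & ~b) = 1111000000000000
  ((~a & ~b) | b) = 1111111100001111
  (c | ((~a & ~b) | b)) = 1111111100111111
  (d | (c | ((~a & ~b) | b))) = 1111111101111111
  (((~d | (~a & b)) | ~c) & (d | (c | ((~a & ~b) | b)))) = 1110111101101110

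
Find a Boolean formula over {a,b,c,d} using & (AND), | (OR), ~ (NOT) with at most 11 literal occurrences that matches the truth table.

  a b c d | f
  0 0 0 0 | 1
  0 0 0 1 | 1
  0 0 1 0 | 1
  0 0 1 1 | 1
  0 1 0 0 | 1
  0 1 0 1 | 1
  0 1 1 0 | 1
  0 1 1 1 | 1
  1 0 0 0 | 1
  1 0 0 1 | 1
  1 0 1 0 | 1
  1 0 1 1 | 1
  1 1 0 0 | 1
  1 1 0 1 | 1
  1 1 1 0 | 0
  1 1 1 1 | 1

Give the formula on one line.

((d | ~a) | ((d & a) | ((c | a) & ((a & ~c) | ~b))))

  ~a = 1111111100000000
  (d | ~a) = 1111111101010101
  (d & a) = 0000000001010101
  (c | a) = 0011001111111111
  ~c = 1100110011001100
  (a & ~c) = 0000000011001100
  ~b = 1111000011110000
  ((a & ~c) | ~b) = 1111000011111100
  ((c | a) & ((a & ~c) | ~b)) = 0011000011111100
  ((d & a) | ((c | a) & ((a & ~c) | ~b))) = 0011000011111101
  ((d | ~a) | ((d & a) | ((c | a) & ((a & ~c) | ~b)))) = 1111111111111101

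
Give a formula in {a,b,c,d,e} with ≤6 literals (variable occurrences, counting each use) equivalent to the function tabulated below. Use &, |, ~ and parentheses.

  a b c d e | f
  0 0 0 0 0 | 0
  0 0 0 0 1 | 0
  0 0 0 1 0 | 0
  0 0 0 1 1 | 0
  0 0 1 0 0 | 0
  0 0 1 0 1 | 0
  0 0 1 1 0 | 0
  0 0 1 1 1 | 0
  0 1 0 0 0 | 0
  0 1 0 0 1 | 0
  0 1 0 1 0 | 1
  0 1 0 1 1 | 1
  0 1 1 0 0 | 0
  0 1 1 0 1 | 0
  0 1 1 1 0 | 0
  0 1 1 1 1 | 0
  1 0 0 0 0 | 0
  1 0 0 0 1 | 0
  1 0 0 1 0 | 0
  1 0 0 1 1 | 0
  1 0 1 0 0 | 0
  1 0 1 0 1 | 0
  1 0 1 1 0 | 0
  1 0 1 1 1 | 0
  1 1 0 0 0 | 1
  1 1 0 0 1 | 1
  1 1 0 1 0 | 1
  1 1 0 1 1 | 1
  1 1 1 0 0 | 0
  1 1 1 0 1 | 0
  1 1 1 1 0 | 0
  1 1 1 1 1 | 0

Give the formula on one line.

  (c | b) = 00001111111111110000111111111111
  ~b = 11111111000000001111111100000000
  (d | a) = 00110011001100111111111111111111
  (~b | (d | a)) = 11111111001100111111111111111111
  ((c | b) & (~b | (d | a))) = 00001111001100110000111111111111
  ~c = 11110000111100001111000011110000
  (((c | b) & (~b | (d | a))) & ~c) = 00000000001100000000000011110000

(((c | b) & (~b | (d | a))) & ~c)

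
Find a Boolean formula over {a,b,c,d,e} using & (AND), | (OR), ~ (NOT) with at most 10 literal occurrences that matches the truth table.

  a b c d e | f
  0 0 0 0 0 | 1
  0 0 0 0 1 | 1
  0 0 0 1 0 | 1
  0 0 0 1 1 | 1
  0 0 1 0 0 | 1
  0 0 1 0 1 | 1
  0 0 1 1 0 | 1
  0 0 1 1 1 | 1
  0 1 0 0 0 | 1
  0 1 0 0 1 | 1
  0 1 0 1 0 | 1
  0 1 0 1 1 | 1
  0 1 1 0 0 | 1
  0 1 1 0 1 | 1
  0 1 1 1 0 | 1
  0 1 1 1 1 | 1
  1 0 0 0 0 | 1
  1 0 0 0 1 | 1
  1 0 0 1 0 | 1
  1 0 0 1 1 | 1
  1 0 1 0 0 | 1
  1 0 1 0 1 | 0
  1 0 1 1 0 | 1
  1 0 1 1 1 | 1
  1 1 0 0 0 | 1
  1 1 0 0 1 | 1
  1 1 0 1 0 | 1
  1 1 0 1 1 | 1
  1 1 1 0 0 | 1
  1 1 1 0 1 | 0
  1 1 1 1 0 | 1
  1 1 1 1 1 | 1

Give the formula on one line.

((((a & e) & ~c) | ~e) | (~c | (d | ~a)))

  (a & e) = 00000000000000000101010101010101
  ~c = 11110000111100001111000011110000
  ((a & e) & ~c) = 00000000000000000101000001010000
  ~e = 10101010101010101010101010101010
  (((a & e) & ~c) | ~e) = 10101010101010101111101011111010
  ~a = 11111111111111110000000000000000
  (d | ~a) = 11111111111111110011001100110011
  (~c | (d | ~a)) = 11111111111111111111001111110011
  ((((a & e) & ~c) | ~e) | (~c | (d | ~a))) = 11111111111111111111101111111011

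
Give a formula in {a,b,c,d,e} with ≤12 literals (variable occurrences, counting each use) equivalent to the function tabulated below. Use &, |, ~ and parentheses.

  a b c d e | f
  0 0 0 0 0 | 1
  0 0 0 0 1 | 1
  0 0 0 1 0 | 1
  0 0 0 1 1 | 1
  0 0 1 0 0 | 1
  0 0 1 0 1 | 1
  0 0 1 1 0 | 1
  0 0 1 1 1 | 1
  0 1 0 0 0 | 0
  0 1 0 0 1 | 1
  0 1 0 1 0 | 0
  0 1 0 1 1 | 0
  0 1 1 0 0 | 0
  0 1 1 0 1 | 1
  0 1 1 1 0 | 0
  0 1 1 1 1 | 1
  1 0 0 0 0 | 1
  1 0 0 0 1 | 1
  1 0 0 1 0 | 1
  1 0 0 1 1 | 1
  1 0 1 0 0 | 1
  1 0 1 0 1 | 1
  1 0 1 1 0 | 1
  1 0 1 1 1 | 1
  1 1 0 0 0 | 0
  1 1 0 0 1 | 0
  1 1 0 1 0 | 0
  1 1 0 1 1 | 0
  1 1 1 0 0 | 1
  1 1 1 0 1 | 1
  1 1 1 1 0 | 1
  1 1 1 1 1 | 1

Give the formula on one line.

  (e & b) = 00000000010101010000000001010101
  ~b = 11111111000000001111111100000000
  (a | ~b) = 11111111000000001111111111111111
  ((e & b) | (a | ~b)) = 11111111010101011111111111111111
  ~c = 11110000111100001111000011110000
  (~b & ~c) = 11110000000000001111000000000000
  ((~b & ~c) | c) = 11111111000011111111111100001111
  ~a = 11111111111111110000000000000000
  ~d = 11001100110011001100110011001100
  (~a & ~d) = 11001100110011000000000000000000
  (((~b & ~c) | c) | (~a & ~d)) = 11111111110011111111111100001111
  (((e & b) | (a | ~b)) & (((~b & ~c) | c) | (~a & ~d))) = 11111111010001011111111100001111

(((e & b) | (a | ~b)) & (((~b & ~c) | c) | (~a & ~d)))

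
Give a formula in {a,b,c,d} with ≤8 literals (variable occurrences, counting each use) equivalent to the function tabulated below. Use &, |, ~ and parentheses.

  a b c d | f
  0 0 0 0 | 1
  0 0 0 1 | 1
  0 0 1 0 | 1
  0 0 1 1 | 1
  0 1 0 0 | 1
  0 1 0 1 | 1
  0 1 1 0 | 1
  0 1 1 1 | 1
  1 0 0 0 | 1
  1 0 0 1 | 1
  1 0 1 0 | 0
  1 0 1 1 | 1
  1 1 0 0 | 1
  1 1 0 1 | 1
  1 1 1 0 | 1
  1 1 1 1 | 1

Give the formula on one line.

  ~a = 1111111100000000
  (b | ~a) = 1111111100001111
  ~c = 1100110011001100
  ~b = 1111000011110000
  (~b & a) = 0000000011110000
  (~c & (~b & a)) = 0000000011000000
  (~c & b) = 0000110000001100
  ((~c & (~b & a)) | (~c & b)) = 0000110011001100
  ((b | ~a) | ((~c & (~b & a)) | (~c & b))) = 1111111111001111
  (d | ((b | ~a) | ((~c & (~b & a)) | (~c & b)))) = 1111111111011111

(d | ((b | ~a) | ((~c & (~b & a)) | (~c & b))))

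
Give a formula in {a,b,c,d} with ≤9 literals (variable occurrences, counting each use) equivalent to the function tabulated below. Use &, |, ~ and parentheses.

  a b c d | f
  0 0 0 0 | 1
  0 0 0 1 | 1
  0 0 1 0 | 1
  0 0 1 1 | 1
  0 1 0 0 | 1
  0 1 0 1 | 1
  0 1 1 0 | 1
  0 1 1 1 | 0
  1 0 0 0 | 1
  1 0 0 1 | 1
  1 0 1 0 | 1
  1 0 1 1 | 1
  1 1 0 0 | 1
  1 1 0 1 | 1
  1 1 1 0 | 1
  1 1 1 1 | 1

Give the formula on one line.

  ~d = 1010101010101010
  ~b = 1111000011110000
  (~b | d) = 1111010111110101
  (c | (~b | d)) = 1111011111110111
  ~c = 1100110011001100
  (a | ~c) = 1100110011111111
  ((a | ~c) | ~d) = 1110111011111111
  (((a | ~c) | ~d) & b) = 0000111000001111
  ((c | (~b | d)) & (((a | ~c) | ~d) & b)) = 0000011000000111
  (((c | (~b | d)) & (((a | ~c) | ~d) & b)) | ~b) = 1111011011110111
  (~d | (((c | (~b | d)) & (((a | ~c) | ~d) & b)) | ~b)) = 1111111011111111

(~d | (((c | (~b | d)) & (((a | ~c) | ~d) & b)) | ~b))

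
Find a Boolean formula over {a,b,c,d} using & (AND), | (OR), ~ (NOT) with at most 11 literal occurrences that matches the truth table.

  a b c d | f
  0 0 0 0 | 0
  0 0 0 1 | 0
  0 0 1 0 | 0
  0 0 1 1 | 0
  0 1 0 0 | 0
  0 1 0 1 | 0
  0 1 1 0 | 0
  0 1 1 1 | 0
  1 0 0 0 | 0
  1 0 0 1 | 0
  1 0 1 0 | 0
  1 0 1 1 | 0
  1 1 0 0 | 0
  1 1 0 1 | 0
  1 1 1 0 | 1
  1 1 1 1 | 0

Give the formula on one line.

((c & (a & b)) & (~d & ((a & b) | (c & d))))

  (a & b) = 0000000000001111
  (c & (a & b)) = 0000000000000011
  ~d = 1010101010101010
  (c & d) = 0001000100010001
  ((a & b) | (c & d)) = 0001000100011111
  (~d & ((a & b) | (c & d))) = 0000000000001010
  ((c & (a & b)) & (~d & ((a & b) | (c & d)))) = 0000000000000010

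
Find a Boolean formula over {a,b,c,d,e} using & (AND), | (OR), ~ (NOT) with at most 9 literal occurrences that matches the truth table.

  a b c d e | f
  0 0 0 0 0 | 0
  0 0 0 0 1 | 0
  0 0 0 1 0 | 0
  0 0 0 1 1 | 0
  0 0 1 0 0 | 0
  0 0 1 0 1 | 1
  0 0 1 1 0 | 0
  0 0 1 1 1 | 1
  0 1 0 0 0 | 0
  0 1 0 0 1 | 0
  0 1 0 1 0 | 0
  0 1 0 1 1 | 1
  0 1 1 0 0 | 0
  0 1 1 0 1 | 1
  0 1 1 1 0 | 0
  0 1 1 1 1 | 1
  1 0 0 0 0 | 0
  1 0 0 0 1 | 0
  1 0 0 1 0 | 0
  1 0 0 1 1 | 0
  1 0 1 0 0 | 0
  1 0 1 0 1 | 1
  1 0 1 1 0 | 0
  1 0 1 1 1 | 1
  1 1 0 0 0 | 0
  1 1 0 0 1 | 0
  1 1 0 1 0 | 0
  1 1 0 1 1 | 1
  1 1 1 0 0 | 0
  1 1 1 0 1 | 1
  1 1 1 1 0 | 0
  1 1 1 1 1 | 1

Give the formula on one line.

(e & (c | (e & ((d | c) & b))))

  (d | c) = 00111111001111110011111100111111
  ((d | c) & b) = 00000000001111110000000000111111
  (e & ((d | c) & b)) = 00000000000101010000000000010101
  (c | (e & ((d | c) & b))) = 00001111000111110000111100011111
  (e & (c | (e & ((d | c) & b)))) = 00000101000101010000010100010101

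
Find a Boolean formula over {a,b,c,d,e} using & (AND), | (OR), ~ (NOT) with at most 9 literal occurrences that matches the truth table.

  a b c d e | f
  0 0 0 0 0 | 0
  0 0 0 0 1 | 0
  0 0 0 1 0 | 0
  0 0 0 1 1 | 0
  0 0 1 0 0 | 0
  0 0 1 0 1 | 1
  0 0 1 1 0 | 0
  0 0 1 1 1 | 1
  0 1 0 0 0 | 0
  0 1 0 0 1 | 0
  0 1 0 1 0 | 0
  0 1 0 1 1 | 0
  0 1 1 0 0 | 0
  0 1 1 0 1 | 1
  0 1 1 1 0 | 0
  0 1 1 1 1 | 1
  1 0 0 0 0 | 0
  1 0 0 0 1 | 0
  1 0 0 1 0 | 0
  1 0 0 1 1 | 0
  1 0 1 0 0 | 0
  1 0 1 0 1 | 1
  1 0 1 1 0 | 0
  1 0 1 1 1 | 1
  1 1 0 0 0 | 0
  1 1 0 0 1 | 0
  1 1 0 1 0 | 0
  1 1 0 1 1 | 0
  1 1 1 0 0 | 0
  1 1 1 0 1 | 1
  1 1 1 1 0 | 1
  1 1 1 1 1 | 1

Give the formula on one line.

((e | ((b | ~d) & ((a & c) & (~e & d)))) & c)

  ~d = 11001100110011001100110011001100
  (b | ~d) = 11001100111111111100110011111111
  (a & c) = 00000000000000000000111100001111
  ~e = 10101010101010101010101010101010
  (~e & d) = 00100010001000100010001000100010
  ((a & c) & (~e & d)) = 00000000000000000000001000000010
  ((b | ~d) & ((a & c) & (~e & d))) = 00000000000000000000000000000010
  (e | ((b | ~d) & ((a & c) & (~e & d)))) = 01010101010101010101010101010111
  ((e | ((b | ~d) & ((a & c) & (~e & d)))) & c) = 00000101000001010000010100000111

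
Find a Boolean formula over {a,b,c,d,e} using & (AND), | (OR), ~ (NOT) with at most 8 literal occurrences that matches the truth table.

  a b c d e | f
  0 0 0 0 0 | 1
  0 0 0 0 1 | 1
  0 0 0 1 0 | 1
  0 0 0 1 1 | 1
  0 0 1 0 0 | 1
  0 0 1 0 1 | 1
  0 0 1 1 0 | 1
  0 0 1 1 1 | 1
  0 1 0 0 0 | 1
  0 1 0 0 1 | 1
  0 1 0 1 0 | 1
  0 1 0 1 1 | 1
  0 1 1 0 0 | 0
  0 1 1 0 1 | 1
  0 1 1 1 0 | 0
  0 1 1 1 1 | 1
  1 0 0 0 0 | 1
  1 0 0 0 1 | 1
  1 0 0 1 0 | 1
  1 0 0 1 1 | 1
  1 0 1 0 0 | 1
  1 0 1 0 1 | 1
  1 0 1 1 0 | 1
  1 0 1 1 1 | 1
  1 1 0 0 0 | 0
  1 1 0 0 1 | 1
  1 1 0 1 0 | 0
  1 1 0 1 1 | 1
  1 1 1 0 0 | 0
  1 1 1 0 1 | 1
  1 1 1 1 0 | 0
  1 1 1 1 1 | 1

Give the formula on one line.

((~b | (e & (~c | b))) | ((c | ~a) & ~c))

  ~b = 11111111000000001111111100000000
  ~c = 11110000111100001111000011110000
  (~c | b) = 11110000111111111111000011111111
  (e & (~c | b)) = 01010000010101010101000001010101
  (~b | (e & (~c | b))) = 11111111010101011111111101010101
  ~a = 11111111111111110000000000000000
  (c | ~a) = 11111111111111110000111100001111
  ((c | ~a) & ~c) = 11110000111100000000000000000000
  ((~b | (e & (~c | b))) | ((c | ~a) & ~c)) = 11111111111101011111111101010101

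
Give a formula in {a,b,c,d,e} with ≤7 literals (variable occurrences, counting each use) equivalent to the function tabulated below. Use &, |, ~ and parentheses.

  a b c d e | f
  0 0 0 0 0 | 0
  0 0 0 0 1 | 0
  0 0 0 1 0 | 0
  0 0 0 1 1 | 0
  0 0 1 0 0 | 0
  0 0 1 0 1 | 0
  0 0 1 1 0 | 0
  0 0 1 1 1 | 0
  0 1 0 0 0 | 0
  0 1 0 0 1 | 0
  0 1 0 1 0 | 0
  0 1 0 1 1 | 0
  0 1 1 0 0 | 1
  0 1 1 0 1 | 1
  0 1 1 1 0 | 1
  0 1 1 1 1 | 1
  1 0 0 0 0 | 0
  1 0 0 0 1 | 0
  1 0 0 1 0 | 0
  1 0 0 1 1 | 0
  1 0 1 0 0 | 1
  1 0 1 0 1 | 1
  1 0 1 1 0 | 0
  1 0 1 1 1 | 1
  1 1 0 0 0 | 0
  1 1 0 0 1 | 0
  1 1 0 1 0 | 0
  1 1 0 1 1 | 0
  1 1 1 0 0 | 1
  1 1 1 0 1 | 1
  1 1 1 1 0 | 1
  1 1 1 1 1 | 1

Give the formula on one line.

(c & ((((d & e) | ~d) & a) | b))

  (d & e) = 00010001000100010001000100010001
  ~d = 11001100110011001100110011001100
  ((d & e) | ~d) = 11011101110111011101110111011101
  (((d & e) | ~d) & a) = 00000000000000001101110111011101
  ((((d & e) | ~d) & a) | b) = 00000000111111111101110111111111
  (c & ((((d & e) | ~d) & a) | b)) = 00000000000011110000110100001111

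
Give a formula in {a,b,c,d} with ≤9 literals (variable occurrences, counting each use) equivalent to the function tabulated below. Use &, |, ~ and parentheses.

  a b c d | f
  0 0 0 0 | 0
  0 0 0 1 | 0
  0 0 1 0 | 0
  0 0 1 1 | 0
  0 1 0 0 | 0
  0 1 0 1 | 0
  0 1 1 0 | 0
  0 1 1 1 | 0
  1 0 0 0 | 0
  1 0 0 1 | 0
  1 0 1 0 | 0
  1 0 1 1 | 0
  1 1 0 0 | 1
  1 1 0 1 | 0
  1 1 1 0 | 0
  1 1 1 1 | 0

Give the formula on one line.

  ~d = 1010101010101010
  ~b = 1111000011110000
  (~b | a) = 1111000011111111
  ~c = 1100110011001100
  ((~b | a) & ~c) = 1100000011001100
  (~d & ((~b | a) & ~c)) = 1000000010001000
  (a & c) = 0000000000110011
  (b | (a & c)) = 0000111100111111
  (c | ~d) = 1011101110111011
  ((b | (a & c)) & (c | ~d)) = 0000101100111011
  ((~d & ((~b | a) & ~c)) & ((b | (a & c)) & (c | ~d))) = 0000000000001000

((~d & ((~b | a) & ~c)) & ((b | (a & c)) & (c | ~d)))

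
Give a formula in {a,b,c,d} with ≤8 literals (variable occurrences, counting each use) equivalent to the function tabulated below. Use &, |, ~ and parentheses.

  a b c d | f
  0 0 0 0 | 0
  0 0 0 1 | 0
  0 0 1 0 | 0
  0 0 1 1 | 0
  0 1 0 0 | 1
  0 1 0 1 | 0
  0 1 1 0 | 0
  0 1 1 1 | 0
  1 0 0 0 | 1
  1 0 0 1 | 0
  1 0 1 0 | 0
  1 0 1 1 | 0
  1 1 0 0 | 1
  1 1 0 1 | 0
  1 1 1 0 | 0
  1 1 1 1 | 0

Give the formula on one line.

  (a | b) = 0000111111111111
  ~d = 1010101010101010
  ~c = 1100110011001100
  (d | ~c) = 1101110111011101
  (~d & (d | ~c)) = 1000100010001000
  ((a | b) & (~d & (d | ~c))) = 0000100010001000

((a | b) & (~d & (d | ~c)))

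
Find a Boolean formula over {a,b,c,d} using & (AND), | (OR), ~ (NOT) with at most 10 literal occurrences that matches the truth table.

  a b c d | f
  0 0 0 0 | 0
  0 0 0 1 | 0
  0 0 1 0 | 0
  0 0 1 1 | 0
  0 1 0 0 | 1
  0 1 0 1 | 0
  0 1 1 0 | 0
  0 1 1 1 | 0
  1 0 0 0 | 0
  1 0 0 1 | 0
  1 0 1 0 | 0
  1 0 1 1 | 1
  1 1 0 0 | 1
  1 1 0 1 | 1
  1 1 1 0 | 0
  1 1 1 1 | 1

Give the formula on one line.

  (c | b) = 0011111100111111
  ~d = 1010101010101010
  (a | ~d) = 1010101011111111
  ((a | ~d) & d) = 0000000001010101
  ~c = 1100110011001100
  (~c | d) = 1101110111011101
  (~d & (~c | d)) = 1000100010001000
  (((a | ~d) & d) | (~d & (~c | d))) = 1000100011011101
  ((c | b) & (((a | ~d) & d) | (~d & (~c | d)))) = 0000100000011101

((c | b) & (((a | ~d) & d) | (~d & (~c | d))))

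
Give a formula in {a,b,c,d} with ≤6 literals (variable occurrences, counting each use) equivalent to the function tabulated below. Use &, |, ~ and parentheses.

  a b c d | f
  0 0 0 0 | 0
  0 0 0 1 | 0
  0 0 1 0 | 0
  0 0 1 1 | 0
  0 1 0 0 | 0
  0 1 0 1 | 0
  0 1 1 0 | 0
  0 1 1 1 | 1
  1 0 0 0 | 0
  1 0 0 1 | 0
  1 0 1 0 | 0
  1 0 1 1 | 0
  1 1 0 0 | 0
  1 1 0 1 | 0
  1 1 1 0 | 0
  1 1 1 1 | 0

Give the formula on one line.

  ~a = 1111111100000000
  (~a & d) = 0101010100000000
  ~c = 1100110011001100
  ((~a & d) | ~c) = 1101110111001100
  (b | a) = 0000111111111111
  ((b | a) & c) = 0000001100110011
  (((~a & d) | ~c) & ((b | a) & c)) = 0000000100000000

(((~a & d) | ~c) & ((b | a) & c))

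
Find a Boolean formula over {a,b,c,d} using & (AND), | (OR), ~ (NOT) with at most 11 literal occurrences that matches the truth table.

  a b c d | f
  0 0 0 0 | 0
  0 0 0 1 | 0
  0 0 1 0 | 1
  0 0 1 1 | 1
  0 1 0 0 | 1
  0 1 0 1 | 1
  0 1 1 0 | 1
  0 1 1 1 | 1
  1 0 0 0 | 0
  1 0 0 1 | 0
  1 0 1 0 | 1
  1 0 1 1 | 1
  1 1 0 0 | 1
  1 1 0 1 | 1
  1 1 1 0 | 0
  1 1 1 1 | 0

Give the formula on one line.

  ~b = 1111000011110000
  ~c = 1100110011001100
  (~b | ~c) = 1111110011111100
  ~a = 1111111100000000
  (~a | ~c) = 1111111111001100
  (~b | ~a) = 1111111111110000
  ((~a | ~c) & (~b | ~a)) = 1111111111000000
  (~c | ((~a | ~c) & (~b | ~a))) = 1111111111001100
  ((~b | ~c) | (~c | ((~a | ~c) & (~b | ~a)))) = 1111111111111100
  (b | c) = 0011111100111111
  (((~b | ~c) | (~c | ((~a | ~c) & (~b | ~a)))) & (b | c)) = 0011111100111100

(((~b | ~c) | (~c | ((~a | ~c) & (~b | ~a)))) & (b | c))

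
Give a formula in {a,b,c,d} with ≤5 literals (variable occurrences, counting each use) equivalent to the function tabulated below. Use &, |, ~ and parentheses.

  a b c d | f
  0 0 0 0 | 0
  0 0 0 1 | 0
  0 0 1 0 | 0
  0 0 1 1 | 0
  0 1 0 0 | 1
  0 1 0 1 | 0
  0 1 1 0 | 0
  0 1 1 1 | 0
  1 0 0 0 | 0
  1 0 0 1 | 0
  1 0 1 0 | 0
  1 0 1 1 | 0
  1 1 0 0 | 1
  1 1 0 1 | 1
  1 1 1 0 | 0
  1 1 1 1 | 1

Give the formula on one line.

((b & (a | ~d)) & (d | ~c))

  ~d = 1010101010101010
  (a | ~d) = 1010101011111111
  (b & (a | ~d)) = 0000101000001111
  ~c = 1100110011001100
  (d | ~c) = 1101110111011101
  ((b & (a | ~d)) & (d | ~c)) = 0000100000001101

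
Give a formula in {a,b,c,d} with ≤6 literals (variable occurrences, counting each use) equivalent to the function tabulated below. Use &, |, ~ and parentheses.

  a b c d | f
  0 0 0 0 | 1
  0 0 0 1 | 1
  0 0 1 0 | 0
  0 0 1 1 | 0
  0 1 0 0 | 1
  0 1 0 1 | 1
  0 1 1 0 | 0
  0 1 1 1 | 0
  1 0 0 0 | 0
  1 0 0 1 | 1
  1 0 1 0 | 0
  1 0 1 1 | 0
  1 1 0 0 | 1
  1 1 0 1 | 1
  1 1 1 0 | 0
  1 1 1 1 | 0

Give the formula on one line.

((~c & d) | ((b | ~a) & ~c))

  ~c = 1100110011001100
  (~c & d) = 0100010001000100
  ~a = 1111111100000000
  (b | ~a) = 1111111100001111
  ((b | ~a) & ~c) = 1100110000001100
  ((~c & d) | ((b | ~a) & ~c)) = 1100110001001100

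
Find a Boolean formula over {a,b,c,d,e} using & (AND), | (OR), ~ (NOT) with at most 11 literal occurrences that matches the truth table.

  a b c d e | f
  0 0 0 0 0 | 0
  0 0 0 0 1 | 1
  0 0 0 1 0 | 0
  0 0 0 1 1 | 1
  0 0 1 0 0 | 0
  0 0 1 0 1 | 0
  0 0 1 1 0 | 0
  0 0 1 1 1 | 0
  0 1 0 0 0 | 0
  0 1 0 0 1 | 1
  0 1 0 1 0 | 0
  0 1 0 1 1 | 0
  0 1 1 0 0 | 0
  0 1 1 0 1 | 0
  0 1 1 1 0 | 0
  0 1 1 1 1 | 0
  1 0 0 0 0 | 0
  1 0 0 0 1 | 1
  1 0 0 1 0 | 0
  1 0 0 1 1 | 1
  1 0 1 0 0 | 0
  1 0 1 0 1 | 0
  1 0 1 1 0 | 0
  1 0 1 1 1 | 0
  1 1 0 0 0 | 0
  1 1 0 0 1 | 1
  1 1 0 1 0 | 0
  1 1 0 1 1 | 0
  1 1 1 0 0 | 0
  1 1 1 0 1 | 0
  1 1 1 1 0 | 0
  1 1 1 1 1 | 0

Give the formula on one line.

  ~c = 11110000111100001111000011110000
  (d | e) = 01110111011101110111011101110111
  (~c & (d | e)) = 01110000011100000111000001110000
  ~b = 11111111000000001111111100000000
  (~b & c) = 00001111000000000000111100000000
  (~b & e) = 01010101000000000101010100000000
  ~d = 11001100110011001100110011001100
  ((~b & e) | ~d) = 11011101110011001101110111001100
  ((~b & c) | ((~b & e) | ~d)) = 11011111110011001101111111001100
  ((~c & (d | e)) & ((~b & c) | ((~b & e) | ~d))) = 01010000010000000101000001000000

((~c & (d | e)) & ((~b & c) | ((~b & e) | ~d)))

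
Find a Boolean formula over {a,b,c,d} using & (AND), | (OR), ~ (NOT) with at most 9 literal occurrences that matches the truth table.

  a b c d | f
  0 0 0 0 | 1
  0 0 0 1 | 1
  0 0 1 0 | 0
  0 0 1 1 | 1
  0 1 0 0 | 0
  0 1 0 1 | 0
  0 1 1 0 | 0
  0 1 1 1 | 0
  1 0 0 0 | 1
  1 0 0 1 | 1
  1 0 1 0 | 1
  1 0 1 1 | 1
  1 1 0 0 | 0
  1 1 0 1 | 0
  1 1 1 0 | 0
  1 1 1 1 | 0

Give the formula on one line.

  ~d = 1010101010101010
  (~d | b) = 1010111110101111
  ~c = 1100110011001100
  ~b = 1111000011110000
  (~c & ~b) = 1100000011000000
  ((~d | b) & (~c & ~b)) = 1000000010000000
  (d | b) = 0101111101011111
  (a | (d | b)) = 0101111111111111
  ((a | (d | b)) & ~b) = 0101000011110000
  (((~d | b) & (~c & ~b)) | ((a | (d | b)) & ~b)) = 1101000011110000

(((~d | b) & (~c & ~b)) | ((a | (d | b)) & ~b))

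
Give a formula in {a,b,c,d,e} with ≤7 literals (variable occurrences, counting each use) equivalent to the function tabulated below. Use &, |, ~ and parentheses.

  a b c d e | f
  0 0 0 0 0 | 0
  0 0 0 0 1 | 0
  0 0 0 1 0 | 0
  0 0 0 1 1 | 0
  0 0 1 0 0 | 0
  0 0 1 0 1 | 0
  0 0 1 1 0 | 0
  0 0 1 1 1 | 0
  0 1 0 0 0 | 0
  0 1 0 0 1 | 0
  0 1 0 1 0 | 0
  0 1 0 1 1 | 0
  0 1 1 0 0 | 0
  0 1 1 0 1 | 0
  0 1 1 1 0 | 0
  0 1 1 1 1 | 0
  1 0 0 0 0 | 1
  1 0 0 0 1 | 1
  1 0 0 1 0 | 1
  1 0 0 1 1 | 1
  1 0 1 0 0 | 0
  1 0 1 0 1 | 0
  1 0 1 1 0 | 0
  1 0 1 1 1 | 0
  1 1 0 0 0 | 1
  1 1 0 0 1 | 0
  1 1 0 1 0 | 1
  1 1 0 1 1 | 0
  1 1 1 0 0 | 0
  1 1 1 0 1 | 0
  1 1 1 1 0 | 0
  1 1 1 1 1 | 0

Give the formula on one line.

  ~c = 11110000111100001111000011110000
  ~e = 10101010101010101010101010101010
  ~b = 11111111000000001111111100000000
  (~e | ~b) = 11111111101010101111111110101010
  ((~e | ~b) & a) = 00000000000000001111111110101010
  (~c & ((~e | ~b) & a)) = 00000000000000001111000010100000

(~c & ((~e | ~b) & a))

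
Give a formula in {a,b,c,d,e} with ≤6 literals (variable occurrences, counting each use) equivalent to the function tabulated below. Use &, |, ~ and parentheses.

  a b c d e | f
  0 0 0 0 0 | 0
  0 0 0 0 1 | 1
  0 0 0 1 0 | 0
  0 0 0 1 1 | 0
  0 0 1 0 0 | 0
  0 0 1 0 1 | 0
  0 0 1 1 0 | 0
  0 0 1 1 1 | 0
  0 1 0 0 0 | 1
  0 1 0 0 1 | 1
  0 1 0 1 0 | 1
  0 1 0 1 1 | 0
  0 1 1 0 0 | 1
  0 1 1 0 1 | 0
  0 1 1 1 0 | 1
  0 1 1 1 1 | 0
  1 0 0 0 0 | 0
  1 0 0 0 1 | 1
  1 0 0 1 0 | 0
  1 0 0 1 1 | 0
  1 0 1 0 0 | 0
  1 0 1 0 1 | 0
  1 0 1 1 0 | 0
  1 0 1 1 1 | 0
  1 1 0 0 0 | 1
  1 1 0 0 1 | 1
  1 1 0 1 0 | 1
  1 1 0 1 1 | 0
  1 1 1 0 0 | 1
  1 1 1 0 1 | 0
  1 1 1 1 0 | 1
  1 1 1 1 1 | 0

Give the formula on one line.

((~d & (~c & e)) | (b & ~e))

  ~d = 11001100110011001100110011001100
  ~c = 11110000111100001111000011110000
  (~c & e) = 01010000010100000101000001010000
  (~d & (~c & e)) = 01000000010000000100000001000000
  ~e = 10101010101010101010101010101010
  (b & ~e) = 00000000101010100000000010101010
  ((~d & (~c & e)) | (b & ~e)) = 01000000111010100100000011101010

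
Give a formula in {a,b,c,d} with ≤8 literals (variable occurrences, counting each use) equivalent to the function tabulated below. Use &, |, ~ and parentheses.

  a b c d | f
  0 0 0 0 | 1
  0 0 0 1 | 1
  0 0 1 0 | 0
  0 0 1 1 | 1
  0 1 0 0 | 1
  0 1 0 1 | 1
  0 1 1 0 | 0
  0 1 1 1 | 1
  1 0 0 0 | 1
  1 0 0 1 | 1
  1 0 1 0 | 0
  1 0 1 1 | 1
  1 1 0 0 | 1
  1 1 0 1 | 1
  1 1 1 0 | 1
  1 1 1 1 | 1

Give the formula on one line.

((~c | (((a & c) | d) & (b & a))) | (~c | d))

  ~c = 1100110011001100
  (a & c) = 0000000000110011
  ((a & c) | d) = 0101010101110111
  (b & a) = 0000000000001111
  (((a & c) | d) & (b & a)) = 0000000000000111
  (~c | (((a & c) | d) & (b & a))) = 1100110011001111
  (~c | d) = 1101110111011101
  ((~c | (((a & c) | d) & (b & a))) | (~c | d)) = 1101110111011111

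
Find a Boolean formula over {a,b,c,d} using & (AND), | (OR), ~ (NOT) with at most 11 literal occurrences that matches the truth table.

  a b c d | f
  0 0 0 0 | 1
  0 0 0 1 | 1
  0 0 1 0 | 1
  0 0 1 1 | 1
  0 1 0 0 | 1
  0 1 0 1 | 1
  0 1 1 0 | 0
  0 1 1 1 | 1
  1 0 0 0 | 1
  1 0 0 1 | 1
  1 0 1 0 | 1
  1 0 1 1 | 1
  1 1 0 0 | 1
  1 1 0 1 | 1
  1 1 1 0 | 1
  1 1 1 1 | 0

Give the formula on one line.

((~d & (d | a)) | ((~b | ((~a & (d & c)) & b)) | ~c))

  ~d = 1010101010101010
  (d | a) = 0101010111111111
  (~d & (d | a)) = 0000000010101010
  ~b = 1111000011110000
  ~a = 1111111100000000
  (d & c) = 0001000100010001
  (~a & (d & c)) = 0001000100000000
  ((~a & (d & c)) & b) = 0000000100000000
  (~b | ((~a & (d & c)) & b)) = 1111000111110000
  ~c = 1100110011001100
  ((~b | ((~a & (d & c)) & b)) | ~c) = 1111110111111100
  ((~d & (d | a)) | ((~b | ((~a & (d & c)) & b)) | ~c)) = 1111110111111110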